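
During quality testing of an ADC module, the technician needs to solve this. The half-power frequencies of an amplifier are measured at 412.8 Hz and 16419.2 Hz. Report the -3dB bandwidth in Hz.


Bandwidth is the difference of -3dB frequencies:
BW = f_high - f_low
   = 16419.2 - 412.8
   = 16006.4 Hz

16006.4 Hz


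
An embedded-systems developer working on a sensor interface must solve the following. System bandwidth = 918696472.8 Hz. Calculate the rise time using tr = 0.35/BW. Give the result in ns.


Rise time from bandwidth relationship:
tr = 0.35 / BW
   = 0.35 / 918696472.8
   = 3.809745769e-10 s
   = 0.381 ns

0.381 ns


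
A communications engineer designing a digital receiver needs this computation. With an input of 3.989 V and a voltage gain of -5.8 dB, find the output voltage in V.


Output voltage from dB gain:
V_out = V_in * 10^(gain_dB / 20)
      = 3.989 * 10^(-5.8 / 20)
      = 3.989 * 0.512861
      = 2.0458 V

2.0458 V


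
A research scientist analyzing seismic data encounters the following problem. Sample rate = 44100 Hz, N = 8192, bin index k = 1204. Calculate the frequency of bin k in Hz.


Frequency of DFT bin k:
f_k = k * fs / N
    = 1204 * 44100 / 8192
    = 53096400 / 8192
    = 6481.494 Hz

6481.494 Hz


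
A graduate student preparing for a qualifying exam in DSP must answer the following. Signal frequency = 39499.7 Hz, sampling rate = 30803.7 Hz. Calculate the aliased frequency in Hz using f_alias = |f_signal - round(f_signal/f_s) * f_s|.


Compute the nearest integer multiple of fs to the signal:
n = round(39499.7 / 30803.7) = 1
f_alias = |39499.7 - 1 * 30803.7|
        = |39499.7 - 30803.7|
        = 8696.0 Hz

8696.0


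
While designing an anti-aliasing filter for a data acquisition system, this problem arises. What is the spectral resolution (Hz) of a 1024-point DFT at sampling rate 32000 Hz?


DFT frequency resolution:
df = fs / N
   = 32000 / 1024
   = 31.25 Hz

31.25 Hz


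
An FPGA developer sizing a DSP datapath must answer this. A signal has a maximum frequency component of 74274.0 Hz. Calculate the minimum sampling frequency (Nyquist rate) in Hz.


The Nyquist rate is twice the maximum frequency component.
fs_min = 2 * fmax
      = 2 * 74274.0
      = 148548.0 Hz

148548.0


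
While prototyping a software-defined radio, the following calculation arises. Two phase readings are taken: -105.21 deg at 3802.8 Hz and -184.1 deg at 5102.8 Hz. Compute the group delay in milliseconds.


Group delay from phase difference:
tau = -d(phi)/d(omega)
d(phi) = -78.89 deg = -1.37689 rad
d(omega) = 2*pi*(5102.8 - 3802.8) = 8168.1409 rad/s
tau = -(-1.37689) / 8168.1409
    = 0.1686 ms

0.1686 ms


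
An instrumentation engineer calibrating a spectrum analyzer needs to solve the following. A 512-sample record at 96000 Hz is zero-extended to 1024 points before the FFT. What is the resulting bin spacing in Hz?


Frequency resolution after zero-padding:
N_padded = 512 * 2 = 1024
df = fs / N_padded
   = 96000 / 1024
   = 93.75 Hz

93.75 Hz


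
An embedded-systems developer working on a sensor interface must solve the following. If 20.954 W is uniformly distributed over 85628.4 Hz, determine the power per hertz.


Power spectral density:
PSD = P / BW
    = 20.954 / 85628.4
    = 0.00024471 W/Hz

0.00024471 W/Hz


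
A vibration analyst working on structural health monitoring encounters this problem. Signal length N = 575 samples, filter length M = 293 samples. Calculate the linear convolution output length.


Linear convolution output length:
L = N + M - 1
  = 575 + 293 - 1
  = 867 samples

867


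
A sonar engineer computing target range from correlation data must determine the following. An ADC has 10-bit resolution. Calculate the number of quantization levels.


Number of quantization levels = 2^N
= 2^10
= 1024

1024


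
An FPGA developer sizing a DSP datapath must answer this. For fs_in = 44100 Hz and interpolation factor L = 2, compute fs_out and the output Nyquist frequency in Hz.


Step 1 — output sample rate after interpolation by L:
fs_out = L * fs_in = 2 * 44100 = 88200 Hz

Step 2 — Nyquist frequency of the output stream:
f_Nyq = fs_out / 2 = 88200 / 2 = 44100.0 Hz

fs_out = 88200 Hz; f_Nyquist = 44100.0 Hz


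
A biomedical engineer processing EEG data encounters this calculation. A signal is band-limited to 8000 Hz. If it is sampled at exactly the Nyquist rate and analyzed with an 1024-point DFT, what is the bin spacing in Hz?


Step 1 — Nyquist sampling rate:
fs = 2 * fmax = 2 * 8000 = 16000 Hz

Step 2 — DFT bin spacing:
df = fs / N = 16000 / 1024 = 15.625 Hz

15.625 Hz


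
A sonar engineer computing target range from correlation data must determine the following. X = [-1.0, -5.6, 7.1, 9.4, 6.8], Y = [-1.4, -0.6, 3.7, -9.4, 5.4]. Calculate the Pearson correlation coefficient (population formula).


Pearson correlation coefficient (population):
r = cov(X,Y) / (std(X) * std(Y))
Mean X = 3.34, Mean Y = -0.46
Cov(X,Y) = -2.5856
Std(X) = 5.684927, Std(Y) = 5.147271
r = -0.0884

-0.0884


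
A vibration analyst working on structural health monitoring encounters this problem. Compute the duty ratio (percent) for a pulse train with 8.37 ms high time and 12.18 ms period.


Duty cycle as a percentage:
DC = (t_on / T) * 100
   = (8.37 / 12.18) * 100
   = 0.687192 * 100
   = 68.72 %

68.72 %


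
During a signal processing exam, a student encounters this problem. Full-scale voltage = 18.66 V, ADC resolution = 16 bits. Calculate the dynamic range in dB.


Dynamic range from full-scale to LSB:
V_min = V_max / 2^bits = 18.66 / 2^16
DR = 20 * log10(V_max / V_min)
   = 20 * log10(2^16)
   = 20 * 16 * log10(2)
   = 96.33 dB

96.33 dB


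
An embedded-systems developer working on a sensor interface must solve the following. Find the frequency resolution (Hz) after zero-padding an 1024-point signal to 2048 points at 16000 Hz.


Frequency resolution after zero-padding:
N_padded = 1024 * 2 = 2048
df = fs / N_padded
   = 16000 / 2048
   = 7.8125 Hz

7.8125 Hz


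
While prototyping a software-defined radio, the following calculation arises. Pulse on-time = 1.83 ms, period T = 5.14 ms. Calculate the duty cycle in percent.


Duty cycle as a percentage:
DC = (t_on / T) * 100
   = (1.83 / 5.14) * 100
   = 0.356031 * 100
   = 35.6 %

35.6 %


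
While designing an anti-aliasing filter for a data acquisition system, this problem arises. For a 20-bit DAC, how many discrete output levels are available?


Number of quantization levels = 2^N
= 2^20
= 1048576

1048576


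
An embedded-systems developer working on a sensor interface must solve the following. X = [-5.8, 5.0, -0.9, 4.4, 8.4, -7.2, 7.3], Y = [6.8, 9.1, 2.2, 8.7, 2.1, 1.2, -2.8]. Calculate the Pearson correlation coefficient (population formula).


Pearson correlation coefficient (population):
r = cov(X,Y) / (std(X) * std(Y))
Mean X = 1.6, Mean Y = 3.9
Cov(X,Y) = -1.822857
Std(X) = 5.813531, Std(Y) = 4.084815
r = -0.0768

-0.0768


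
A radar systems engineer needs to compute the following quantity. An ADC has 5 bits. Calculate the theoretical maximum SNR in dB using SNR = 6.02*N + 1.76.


Theoretical SNR for a full-scale sinusoid:
SNR = 6.02 * N + 1.76
    = 6.02 * 5 + 1.76
    = 30.1 + 1.76
    = 31.86 dB

31.86 dB


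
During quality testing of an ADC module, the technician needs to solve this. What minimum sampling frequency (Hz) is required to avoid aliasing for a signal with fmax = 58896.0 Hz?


The Nyquist rate is twice the maximum frequency component.
fs_min = 2 * fmax
      = 2 * 58896.0
      = 117792.0 Hz

117792.0


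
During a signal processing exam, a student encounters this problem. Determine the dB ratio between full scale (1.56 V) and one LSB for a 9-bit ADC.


Dynamic range from full-scale to LSB:
V_min = V_max / 2^bits = 1.56 / 2^9
DR = 20 * log10(V_max / V_min)
   = 20 * log10(2^9)
   = 20 * 9 * log10(2)
   = 54.19 dB

54.19 dB


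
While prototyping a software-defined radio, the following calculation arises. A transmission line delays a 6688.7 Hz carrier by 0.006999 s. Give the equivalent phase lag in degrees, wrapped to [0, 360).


Phase shift from frequency and time delay:
phi = 360 * f * t_delay
    = 360 * 6688.7 * 0.006999
    = 16853.12 degrees
    mod 360 = 293.12 degrees

293.12 degrees


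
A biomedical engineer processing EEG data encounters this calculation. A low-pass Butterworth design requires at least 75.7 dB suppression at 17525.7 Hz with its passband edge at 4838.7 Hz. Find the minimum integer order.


Butterworth filter order formula:
n = log10(10^(A/10) - 1) / (2 * log10(f_stop/f_pass))
10^(75.7/10) - 1 = 37153521.9097
f_stop/f_pass = 17525.7 / 4838.7 = 3.622
n = 6.7717 -> ceil = 7

7


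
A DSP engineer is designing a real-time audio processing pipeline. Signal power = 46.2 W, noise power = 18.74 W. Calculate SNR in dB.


SNR in decibels:
SNR = 10 * log10(Ps / Pn)
    = 10 * log10(46.2 / 18.74)
    = 10 * log10(2.4653)
    = 10 * 0.3919
    = 3.92 dB

3.92 dB


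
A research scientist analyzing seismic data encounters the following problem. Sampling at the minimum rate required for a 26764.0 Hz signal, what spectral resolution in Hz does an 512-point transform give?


Step 1 — Nyquist sampling rate:
fs = 2 * fmax = 2 * 26764.0 = 53528.0 Hz

Step 2 — DFT bin spacing:
df = fs / N = 53528.0 / 512 = 104.5469 Hz

104.5469 Hz


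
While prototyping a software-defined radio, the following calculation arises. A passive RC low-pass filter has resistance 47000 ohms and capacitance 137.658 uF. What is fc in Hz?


Cutoff frequency of a first-order RC filter:
fc = 1 / (2 * pi * R * C)
C = 137.658 uF = 0.000137658 F
fc = 1 / (2 * pi * 47000 * 0.000137658)
   = 1 / 40.651743981739
   = 0.024599 Hz

0.024599 Hz


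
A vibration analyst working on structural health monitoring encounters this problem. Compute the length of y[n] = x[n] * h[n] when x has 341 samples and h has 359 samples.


Linear convolution output length:
L = N + M - 1
  = 341 + 359 - 1
  = 699 samples

699


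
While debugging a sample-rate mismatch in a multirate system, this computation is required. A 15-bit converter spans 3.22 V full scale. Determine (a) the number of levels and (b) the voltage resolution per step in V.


Step 1 — number of quantization levels:
L = 2^N = 2^15 = 32768

Step 2 — LSB step size:
delta = Vfs / L
      = 3.22 / 32768
      = 9.827e-05 V

Levels = 32768; step size = 9.827e-05 V


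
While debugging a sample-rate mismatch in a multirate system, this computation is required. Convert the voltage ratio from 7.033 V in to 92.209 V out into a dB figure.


Voltage gain in dB:
G = 20 * log10(Vout / Vin)
  = 20 * log10(92.209 / 7.033)
  = 20 * log10(13.110906)
  = 20 * 1.117633
  = 22.35 dB

22.35 dB


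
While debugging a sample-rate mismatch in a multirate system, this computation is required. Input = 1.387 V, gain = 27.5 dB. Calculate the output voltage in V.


Output voltage from dB gain:
V_out = V_in * 10^(gain_dB / 20)
      = 1.387 * 10^(27.5 / 20)
      = 1.387 * 23.713737
      = 32.891 V

32.891 V


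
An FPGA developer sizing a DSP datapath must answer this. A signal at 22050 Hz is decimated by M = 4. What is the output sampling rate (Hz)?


Decimation reduces the sample rate:
fs_out = fs_in / M
       = 22050 / 4
       = 5512.5 Hz

5512.5 Hz


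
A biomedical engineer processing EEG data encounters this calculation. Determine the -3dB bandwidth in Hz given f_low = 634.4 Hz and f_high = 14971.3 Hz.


Bandwidth is the difference of -3dB frequencies:
BW = f_high - f_low
   = 14971.3 - 634.4
   = 14336.9 Hz

14336.9 Hz


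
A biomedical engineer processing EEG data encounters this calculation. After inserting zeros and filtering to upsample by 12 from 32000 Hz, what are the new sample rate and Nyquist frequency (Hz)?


Step 1 — output sample rate after interpolation by L:
fs_out = L * fs_in = 12 * 32000 = 384000 Hz

Step 2 — Nyquist frequency of the output stream:
f_Nyq = fs_out / 2 = 384000 / 2 = 192000.0 Hz

fs_out = 384000 Hz; f_Nyquist = 192000.0 Hz


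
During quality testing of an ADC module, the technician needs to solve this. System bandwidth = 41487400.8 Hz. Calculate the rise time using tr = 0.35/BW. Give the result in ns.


Rise time from bandwidth relationship:
tr = 0.35 / BW
   = 0.35 / 41487400.8
   = 8.436296159e-09 s
   = 8.4363 ns

8.4363 ns


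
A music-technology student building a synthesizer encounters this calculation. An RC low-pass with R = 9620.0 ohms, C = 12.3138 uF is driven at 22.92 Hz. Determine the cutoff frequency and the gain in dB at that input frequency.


Step 1 — cutoff frequency:
fc = 1 / (2*pi*R*C)
C = 12.3138 uF = 1.23138e-05 F
fc = 1 / (2*pi*9620.0*1.23138e-05)
   = 1.34355 Hz

Step 2 — magnitude at f = 22.92 Hz:
|H(f)| = 1 / sqrt(1 + (f/fc)^2)
f/fc = 22.92 / 1.34355 = 17.059283
|H| = 1 / sqrt(1 + 291.019136) = 0.0585187
|H|_dB = 20*log10(0.0585187) = -24.65 dB

fc = 1.34355 Hz; |H(22.92 Hz)| = -24.65 dB


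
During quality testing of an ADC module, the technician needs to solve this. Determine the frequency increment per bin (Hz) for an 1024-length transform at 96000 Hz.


DFT frequency resolution:
df = fs / N
   = 96000 / 1024
   = 93.75 Hz

93.75 Hz


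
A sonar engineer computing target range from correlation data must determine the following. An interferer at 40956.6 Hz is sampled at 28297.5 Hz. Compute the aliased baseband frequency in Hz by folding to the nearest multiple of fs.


Compute the nearest integer multiple of fs to the signal:
n = round(40956.6 / 28297.5) = 1
f_alias = |40956.6 - 1 * 28297.5|
        = |40956.6 - 28297.5|
        = 12659.1 Hz

12659.1


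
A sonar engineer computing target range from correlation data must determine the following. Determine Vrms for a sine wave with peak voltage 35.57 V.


RMS voltage for a sinusoidal waveform:
V_rms = V_peak / sqrt(2)
      = 35.57 / 1.414214
      = 25.152 V

25.152 V


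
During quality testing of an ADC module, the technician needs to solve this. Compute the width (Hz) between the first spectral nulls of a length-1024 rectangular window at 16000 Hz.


Main lobe width for a rectangular window:
Width = 2 * fs / N
      = 2 * 16000 / 1024
      = 32000 / 1024
      = 31.25 Hz

31.25 Hz


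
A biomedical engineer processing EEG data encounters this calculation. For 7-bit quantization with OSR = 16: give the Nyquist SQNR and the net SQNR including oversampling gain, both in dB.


Step 1 — baseline SQNR at Nyquist:
SQNR_base = 6.02*N + 1.76
          = 6.02*7 + 1.76
          = 43.9 dB

Step 2 — oversampling processing gain:
G = 10*log10(OSR) = 10*log10(16) = 12.04 dB

Step 3 — total:
SQNR_total = 43.9 + 12.04 = 55.94 dB

Base SQNR = 43.9 dB; oversampled SQNR = 55.94 dB


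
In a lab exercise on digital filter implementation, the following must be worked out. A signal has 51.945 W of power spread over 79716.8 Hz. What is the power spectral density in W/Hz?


Power spectral density:
PSD = P / BW
    = 51.945 / 79716.8
    = 0.00065162 W/Hz

0.00065162 W/Hz


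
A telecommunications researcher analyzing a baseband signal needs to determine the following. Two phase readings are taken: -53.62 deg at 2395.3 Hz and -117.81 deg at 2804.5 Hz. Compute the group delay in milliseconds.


Group delay from phase difference:
tau = -d(phi)/d(omega)
d(phi) = -64.19 deg = -1.120327 rad
d(omega) = 2*pi*(2804.5 - 2395.3) = 2571.0794 rad/s
tau = -(-1.120327) / 2571.0794
    = 0.4357 ms

0.4357 ms


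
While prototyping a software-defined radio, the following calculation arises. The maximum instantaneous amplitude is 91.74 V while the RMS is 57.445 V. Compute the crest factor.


Crest factor is the ratio of peak to RMS:
CF = V_peak / V_rms
   = 91.74 / 57.445
   = 1.597

1.597


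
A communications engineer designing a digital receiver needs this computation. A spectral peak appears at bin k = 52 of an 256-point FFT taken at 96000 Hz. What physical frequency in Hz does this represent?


Frequency of DFT bin k:
f_k = k * fs / N
    = 52 * 96000 / 256
    = 4992000 / 256
    = 19500.0 Hz

19500.0 Hz


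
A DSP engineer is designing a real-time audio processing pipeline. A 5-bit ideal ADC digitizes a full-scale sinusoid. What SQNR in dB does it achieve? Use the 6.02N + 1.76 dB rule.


Theoretical SNR for a full-scale sinusoid:
SNR = 6.02 * N + 1.76
    = 6.02 * 5 + 1.76
    = 30.1 + 1.76
    = 31.86 dB

31.86 dB


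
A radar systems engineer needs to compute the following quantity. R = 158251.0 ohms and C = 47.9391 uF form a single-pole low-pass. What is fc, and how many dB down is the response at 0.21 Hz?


Step 1 — cutoff frequency:
fc = 1 / (2*pi*R*C)
C = 47.9391 uF = 4.79391e-05 F
fc = 1 / (2*pi*158251.0*4.79391e-05)
   = 0.020979 Hz

Step 2 — magnitude at f = 0.21 Hz:
|H(f)| = 1 / sqrt(1 + (f/fc)^2)
f/fc = 0.21 / 0.020979 = 10.01001
|H| = 1 / sqrt(1 + 100.2003) = 0.0994052
|H|_dB = 20*log10(0.0994052) = -20.05 dB

fc = 0.020979 Hz; |H(0.21 Hz)| = -20.05 dB


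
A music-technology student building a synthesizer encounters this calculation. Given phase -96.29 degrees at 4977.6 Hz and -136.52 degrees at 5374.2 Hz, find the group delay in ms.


Group delay from phase difference:
tau = -d(phi)/d(omega)
d(phi) = -40.23 deg = -0.702146 rad
d(omega) = 2*pi*(5374.2 - 4977.6) = 2491.9113 rad/s
tau = -(-0.702146) / 2491.9113
    = 0.2818 ms

0.2818 ms


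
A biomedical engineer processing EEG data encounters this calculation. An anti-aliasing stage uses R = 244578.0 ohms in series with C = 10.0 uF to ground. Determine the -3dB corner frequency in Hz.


Cutoff frequency of a first-order RC filter:
fc = 1 / (2 * pi * R * C)
C = 10.0 uF = 1e-05 F
fc = 1 / (2 * pi * 244578.0 * 1e-05)
   = 1 / 15.367288960594
   = 0.065073 Hz

0.065073 Hz


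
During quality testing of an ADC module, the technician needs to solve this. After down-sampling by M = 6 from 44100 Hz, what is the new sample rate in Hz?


Decimation reduces the sample rate:
fs_out = fs_in / M
       = 44100 / 6
       = 7350.0 Hz

7350.0 Hz


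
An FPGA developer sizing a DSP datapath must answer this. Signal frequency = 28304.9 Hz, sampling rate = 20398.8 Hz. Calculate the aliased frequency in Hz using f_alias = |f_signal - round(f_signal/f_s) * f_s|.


Compute the nearest integer multiple of fs to the signal:
n = round(28304.9 / 20398.8) = 1
f_alias = |28304.9 - 1 * 20398.8|
        = |28304.9 - 20398.8|
        = 7906.1 Hz

7906.1


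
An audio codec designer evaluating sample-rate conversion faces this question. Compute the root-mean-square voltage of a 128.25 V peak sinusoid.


RMS voltage for a sinusoidal waveform:
V_rms = V_peak / sqrt(2)
      = 128.25 / 1.414214
      = 90.686 V

90.686 V


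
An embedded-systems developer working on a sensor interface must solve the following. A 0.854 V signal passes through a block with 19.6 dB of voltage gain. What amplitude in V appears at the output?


Output voltage from dB gain:
V_out = V_in * 10^(gain_dB / 20)
      = 0.854 * 10^(19.6 / 20)
      = 0.854 * 9.549926
      = 8.1556 V

8.1556 V


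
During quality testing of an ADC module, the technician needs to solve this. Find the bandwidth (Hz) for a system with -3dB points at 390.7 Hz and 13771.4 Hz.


Bandwidth is the difference of -3dB frequencies:
BW = f_high - f_low
   = 13771.4 - 390.7
   = 13380.7 Hz

13380.7 Hz


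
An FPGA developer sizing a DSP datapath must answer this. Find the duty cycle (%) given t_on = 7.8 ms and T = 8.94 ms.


Duty cycle as a percentage:
DC = (t_on / T) * 100
   = (7.8 / 8.94) * 100
   = 0.872483 * 100
   = 87.25 %

87.25 %


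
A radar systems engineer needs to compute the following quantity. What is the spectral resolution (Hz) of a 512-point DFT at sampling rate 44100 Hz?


DFT frequency resolution:
df = fs / N
   = 44100 / 512
   = 86.1328 Hz

86.1328 Hz


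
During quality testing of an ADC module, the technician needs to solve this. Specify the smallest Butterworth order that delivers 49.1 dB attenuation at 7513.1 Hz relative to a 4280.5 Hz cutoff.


Butterworth filter order formula:
n = log10(10^(A/10) - 1) / (2 * log10(f_stop/f_pass))
10^(49.1/10) - 1 = 81282.0516
f_stop/f_pass = 7513.1 / 4280.5 = 1.7552
n = 10.0481 -> ceil = 11

11


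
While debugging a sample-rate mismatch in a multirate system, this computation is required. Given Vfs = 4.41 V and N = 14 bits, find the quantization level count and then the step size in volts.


Step 1 — number of quantization levels:
L = 2^N = 2^14 = 16384

Step 2 — LSB step size:
delta = Vfs / L
      = 4.41 / 16384
      = 0.00026917 V

Levels = 16384; step size = 0.00026917 V


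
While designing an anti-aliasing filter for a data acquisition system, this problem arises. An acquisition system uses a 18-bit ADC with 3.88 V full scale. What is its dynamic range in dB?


Dynamic range from full-scale to LSB:
V_min = V_max / 2^bits = 3.88 / 2^18
DR = 20 * log10(V_max / V_min)
   = 20 * log10(2^18)
   = 20 * 18 * log10(2)
   = 108.37 dB

108.37 dB


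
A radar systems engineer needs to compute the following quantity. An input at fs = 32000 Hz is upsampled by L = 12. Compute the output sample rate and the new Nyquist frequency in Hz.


Step 1 — output sample rate after interpolation by L:
fs_out = L * fs_in = 12 * 32000 = 384000 Hz

Step 2 — Nyquist frequency of the output stream:
f_Nyq = fs_out / 2 = 384000 / 2 = 192000.0 Hz

fs_out = 384000 Hz; f_Nyquist = 192000.0 Hz


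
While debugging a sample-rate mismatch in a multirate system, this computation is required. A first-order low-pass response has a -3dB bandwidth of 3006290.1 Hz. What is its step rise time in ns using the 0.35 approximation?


Rise time from bandwidth relationship:
tr = 0.35 / BW
   = 0.35 / 3006290.1
   = 1.164225635e-07 s
   = 116.4226 ns

116.4226 ns


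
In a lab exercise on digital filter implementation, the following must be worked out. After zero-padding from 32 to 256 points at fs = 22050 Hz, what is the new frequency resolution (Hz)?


Frequency resolution after zero-padding:
N_padded = 32 * 8 = 256
df = fs / N_padded
   = 22050 / 256
   = 86.1328 Hz

86.1328 Hz


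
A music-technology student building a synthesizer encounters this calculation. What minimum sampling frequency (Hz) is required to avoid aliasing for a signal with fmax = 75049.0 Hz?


The Nyquist rate is twice the maximum frequency component.
fs_min = 2 * fmax
      = 2 * 75049.0
      = 150098.0 Hz

150098.0


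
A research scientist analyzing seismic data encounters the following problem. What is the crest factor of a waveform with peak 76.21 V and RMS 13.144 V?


Crest factor is the ratio of peak to RMS:
CF = V_peak / V_rms
   = 76.21 / 13.144
   = 5.7981

5.7981


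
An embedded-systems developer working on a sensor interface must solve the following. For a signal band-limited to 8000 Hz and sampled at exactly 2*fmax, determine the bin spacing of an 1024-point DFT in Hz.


Step 1 — Nyquist sampling rate:
fs = 2 * fmax = 2 * 8000 = 16000 Hz

Step 2 — DFT bin spacing:
df = fs / N = 16000 / 1024 = 15.625 Hz

15.625 Hz


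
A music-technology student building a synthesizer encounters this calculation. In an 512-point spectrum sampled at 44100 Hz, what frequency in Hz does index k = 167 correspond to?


Frequency of DFT bin k:
f_k = k * fs / N
    = 167 * 44100 / 512
    = 7364700 / 512
    = 14384.18 Hz

14384.18 Hz


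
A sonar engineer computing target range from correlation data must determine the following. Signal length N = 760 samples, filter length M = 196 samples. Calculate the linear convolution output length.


Linear convolution output length:
L = N + M - 1
  = 760 + 196 - 1
  = 955 samples

955


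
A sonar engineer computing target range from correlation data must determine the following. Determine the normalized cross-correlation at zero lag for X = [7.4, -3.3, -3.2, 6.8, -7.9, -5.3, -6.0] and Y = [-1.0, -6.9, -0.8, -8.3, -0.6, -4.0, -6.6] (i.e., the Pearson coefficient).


Pearson correlation coefficient (population):
r = cov(X,Y) / (std(X) * std(Y))
Mean X = -1.6429, Mean Y = -4.0286
Cov(X,Y) = -2.756939
Std(X) = 5.728839, Std(Y) = 3.034428
r = -0.1586

-0.1586


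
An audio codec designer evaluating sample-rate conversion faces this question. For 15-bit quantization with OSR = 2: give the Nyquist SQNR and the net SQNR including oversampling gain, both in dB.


Step 1 — baseline SQNR at Nyquist:
SQNR_base = 6.02*N + 1.76
          = 6.02*15 + 1.76
          = 92.06 dB

Step 2 — oversampling processing gain:
G = 10*log10(OSR) = 10*log10(2) = 3.01 dB

Step 3 — total:
SQNR_total = 92.06 + 3.01 = 95.07 dB

Base SQNR = 92.06 dB; oversampled SQNR = 95.07 dB


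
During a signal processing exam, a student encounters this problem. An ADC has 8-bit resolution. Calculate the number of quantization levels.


Number of quantization levels = 2^N
= 2^8
= 256

256


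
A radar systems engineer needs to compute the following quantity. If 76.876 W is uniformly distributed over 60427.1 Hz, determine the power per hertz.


Power spectral density:
PSD = P / BW
    = 76.876 / 60427.1
    = 0.00127221 W/Hz

0.00127221 W/Hz


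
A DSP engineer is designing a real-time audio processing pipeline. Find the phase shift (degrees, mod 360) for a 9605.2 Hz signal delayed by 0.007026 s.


Phase shift from frequency and time delay:
phi = 360 * f * t_delay
    = 360 * 9605.2 * 0.007026
    = 24295.01 degrees
    mod 360 = 175.01 degrees

175.01 degrees


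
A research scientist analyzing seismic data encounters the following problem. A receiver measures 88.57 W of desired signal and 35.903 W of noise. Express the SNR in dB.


SNR in decibels:
SNR = 10 * log10(Ps / Pn)
    = 10 * log10(88.57 / 35.903)
    = 10 * log10(2.4669)
    = 10 * 0.3922
    = 3.92 dB

3.92 dB


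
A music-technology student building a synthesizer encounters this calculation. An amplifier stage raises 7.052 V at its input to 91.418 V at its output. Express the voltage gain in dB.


Voltage gain in dB:
G = 20 * log10(Vout / Vin)
  = 20 * log10(91.418 / 7.052)
  = 20 * log10(12.963415)
  = 20 * 1.112719
  = 22.25 dB

22.25 dB


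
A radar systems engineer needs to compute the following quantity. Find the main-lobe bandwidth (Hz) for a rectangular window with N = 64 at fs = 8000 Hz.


Main lobe width for a rectangular window:
Width = 2 * fs / N
      = 2 * 8000 / 64
      = 16000 / 64
      = 250.0 Hz

250.0 Hz


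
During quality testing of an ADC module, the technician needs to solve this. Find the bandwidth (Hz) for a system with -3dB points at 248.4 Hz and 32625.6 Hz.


Bandwidth is the difference of -3dB frequencies:
BW = f_high - f_low
   = 32625.6 - 248.4
   = 32377.2 Hz

32377.2 Hz


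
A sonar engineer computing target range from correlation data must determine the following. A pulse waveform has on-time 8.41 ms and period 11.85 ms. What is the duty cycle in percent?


Duty cycle as a percentage:
DC = (t_on / T) * 100
   = (8.41 / 11.85) * 100
   = 0.709705 * 100
   = 70.97 %

70.97 %


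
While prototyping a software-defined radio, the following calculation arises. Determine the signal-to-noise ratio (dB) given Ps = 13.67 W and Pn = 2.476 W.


SNR in decibels:
SNR = 10 * log10(Ps / Pn)
    = 10 * log10(13.67 / 2.476)
    = 10 * log10(5.521)
    = 10 * 0.742
    = 7.42 dB

7.42 dB


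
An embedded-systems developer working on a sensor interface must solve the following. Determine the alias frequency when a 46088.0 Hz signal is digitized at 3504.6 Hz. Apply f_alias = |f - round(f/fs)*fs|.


Compute the nearest integer multiple of fs to the signal:
n = round(46088.0 / 3504.6) = 13
f_alias = |46088.0 - 13 * 3504.6|
        = |46088.0 - 45559.8|
        = 528.2 Hz

528.2


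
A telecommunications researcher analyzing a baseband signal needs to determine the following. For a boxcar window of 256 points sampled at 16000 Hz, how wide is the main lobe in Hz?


Main lobe width for a rectangular window:
Width = 2 * fs / N
      = 2 * 16000 / 256
      = 32000 / 256
      = 125.0 Hz

125.0 Hz


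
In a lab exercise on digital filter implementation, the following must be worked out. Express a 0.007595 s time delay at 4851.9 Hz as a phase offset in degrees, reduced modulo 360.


Phase shift from frequency and time delay:
phi = 360 * f * t_delay
    = 360 * 4851.9 * 0.007595
    = 13266.06 degrees
    mod 360 = 306.06 degrees

306.06 degrees


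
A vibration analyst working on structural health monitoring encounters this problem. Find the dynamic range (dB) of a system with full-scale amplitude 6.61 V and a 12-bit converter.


Dynamic range from full-scale to LSB:
V_min = V_max / 2^bits = 6.61 / 2^12
DR = 20 * log10(V_max / V_min)
   = 20 * log10(2^12)
   = 20 * 12 * log10(2)
   = 72.25 dB

72.25 dB


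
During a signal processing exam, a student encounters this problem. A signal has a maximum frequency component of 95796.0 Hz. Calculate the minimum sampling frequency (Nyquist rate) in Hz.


The Nyquist rate is twice the maximum frequency component.
fs_min = 2 * fmax
      = 2 * 95796.0
      = 191592.0 Hz

191592.0


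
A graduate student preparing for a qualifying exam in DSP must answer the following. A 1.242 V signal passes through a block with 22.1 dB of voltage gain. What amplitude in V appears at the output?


Output voltage from dB gain:
V_out = V_in * 10^(gain_dB / 20)
      = 1.242 * 10^(22.1 / 20)
      = 1.242 * 12.735031
      = 15.8169 V

15.8169 V


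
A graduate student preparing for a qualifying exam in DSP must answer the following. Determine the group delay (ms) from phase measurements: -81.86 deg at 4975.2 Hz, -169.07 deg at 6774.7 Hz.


Group delay from phase difference:
tau = -d(phi)/d(omega)
d(phi) = -87.21 deg = -1.522102 rad
d(omega) = 2*pi*(6774.7 - 4975.2) = 11306.592 rad/s
tau = -(-1.522102) / 11306.592
    = 0.1346 ms

0.1346 ms


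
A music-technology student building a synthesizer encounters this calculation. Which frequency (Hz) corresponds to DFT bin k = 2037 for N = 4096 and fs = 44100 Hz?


Frequency of DFT bin k:
f_k = k * fs / N
    = 2037 * 44100 / 4096
    = 89831700 / 4096
    = 21931.567 Hz

21931.567 Hz


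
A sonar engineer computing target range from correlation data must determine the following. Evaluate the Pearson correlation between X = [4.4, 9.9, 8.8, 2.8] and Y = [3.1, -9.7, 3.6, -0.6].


Pearson correlation coefficient (population):
r = cov(X,Y) / (std(X) * std(Y))
Mean X = 6.475, Mean Y = -0.9
Cov(X,Y) = -7.27
Std(X) = 2.955821, Std(Y) = 5.333385
r = -0.4612

-0.4612


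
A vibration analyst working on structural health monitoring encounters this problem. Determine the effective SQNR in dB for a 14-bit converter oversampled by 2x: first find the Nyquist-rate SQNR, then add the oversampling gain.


Step 1 — baseline SQNR at Nyquist:
SQNR_base = 6.02*N + 1.76
          = 6.02*14 + 1.76
          = 86.04 dB

Step 2 — oversampling processing gain:
G = 10*log10(OSR) = 10*log10(2) = 3.01 dB

Step 3 — total:
SQNR_total = 86.04 + 3.01 = 89.05 dB

Base SQNR = 86.04 dB; oversampled SQNR = 89.05 dB


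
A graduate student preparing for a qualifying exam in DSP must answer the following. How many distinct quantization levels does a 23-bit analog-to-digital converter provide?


Number of quantization levels = 2^N
= 2^23
= 8388608

8388608


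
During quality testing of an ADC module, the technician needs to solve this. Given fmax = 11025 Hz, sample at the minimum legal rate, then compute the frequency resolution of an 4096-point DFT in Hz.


Step 1 — Nyquist sampling rate:
fs = 2 * fmax = 2 * 11025 = 22050 Hz

Step 2 — DFT bin spacing:
df = fs / N = 22050 / 4096 = 5.3833 Hz

5.3833 Hz


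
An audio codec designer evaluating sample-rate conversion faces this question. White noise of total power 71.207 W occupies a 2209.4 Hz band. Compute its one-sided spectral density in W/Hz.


Power spectral density:
PSD = P / BW
    = 71.207 / 2209.4
    = 0.03222911 W/Hz

0.03222911 W/Hz


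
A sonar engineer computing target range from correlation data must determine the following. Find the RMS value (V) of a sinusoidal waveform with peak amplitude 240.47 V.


RMS voltage for a sinusoidal waveform:
V_rms = V_peak / sqrt(2)
      = 240.47 / 1.414214
      = 170.038 V

170.038 V


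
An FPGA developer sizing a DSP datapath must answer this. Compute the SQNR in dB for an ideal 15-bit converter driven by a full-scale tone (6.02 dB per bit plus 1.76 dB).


Theoretical SNR for a full-scale sinusoid:
SNR = 6.02 * N + 1.76
    = 6.02 * 15 + 1.76
    = 90.3 + 1.76
    = 92.06 dB

92.06 dB


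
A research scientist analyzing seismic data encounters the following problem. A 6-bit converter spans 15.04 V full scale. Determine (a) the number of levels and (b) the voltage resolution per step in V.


Step 1 — number of quantization levels:
L = 2^N = 2^6 = 64

Step 2 — LSB step size:
delta = Vfs / L
      = 15.04 / 64
      = 0.235 V

Levels = 64; step size = 0.235 V


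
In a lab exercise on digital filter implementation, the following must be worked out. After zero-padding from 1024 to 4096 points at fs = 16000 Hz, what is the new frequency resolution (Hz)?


Frequency resolution after zero-padding:
N_padded = 1024 * 4 = 4096
df = fs / N_padded
   = 16000 / 4096
   = 3.9062 Hz

3.9062 Hz


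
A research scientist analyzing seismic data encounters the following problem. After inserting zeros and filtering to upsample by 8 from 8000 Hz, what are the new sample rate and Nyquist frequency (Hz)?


Step 1 — output sample rate after interpolation by L:
fs_out = L * fs_in = 8 * 8000 = 64000 Hz

Step 2 — Nyquist frequency of the output stream:
f_Nyq = fs_out / 2 = 64000 / 2 = 32000.0 Hz

fs_out = 64000 Hz; f_Nyquist = 32000.0 Hz


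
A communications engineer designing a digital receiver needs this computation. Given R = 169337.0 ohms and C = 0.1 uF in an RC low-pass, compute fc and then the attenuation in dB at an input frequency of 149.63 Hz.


Step 1 — cutoff frequency:
fc = 1 / (2*pi*R*C)
C = 0.1 uF = 1e-07 F
fc = 1 / (2*pi*169337.0*1e-07)
   = 9.39871 Hz

Step 2 — magnitude at f = 149.63 Hz:
|H(f)| = 1 / sqrt(1 + (f/fc)^2)
f/fc = 149.63 / 9.39871 = 15.92027
|H| = 1 / sqrt(1 + 253.454997) = 0.0626895
|H|_dB = 20*log10(0.0626895) = -24.06 dB

fc = 9.39871 Hz; |H(149.63 Hz)| = -24.06 dB


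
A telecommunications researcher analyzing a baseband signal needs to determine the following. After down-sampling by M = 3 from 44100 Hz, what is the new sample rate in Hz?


Decimation reduces the sample rate:
fs_out = fs_in / M
       = 44100 / 3
       = 14700.0 Hz

14700.0 Hz


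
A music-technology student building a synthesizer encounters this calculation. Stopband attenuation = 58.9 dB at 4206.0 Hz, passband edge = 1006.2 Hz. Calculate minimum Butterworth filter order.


Butterworth filter order formula:
n = log10(10^(A/10) - 1) / (2 * log10(f_stop/f_pass))
10^(58.9/10) - 1 = 776246.1166
f_stop/f_pass = 4206.0 / 1006.2 = 4.1801
n = 4.7409 -> ceil = 5

5


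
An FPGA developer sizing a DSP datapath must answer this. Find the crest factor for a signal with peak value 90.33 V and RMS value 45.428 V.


Crest factor is the ratio of peak to RMS:
CF = V_peak / V_rms
   = 90.33 / 45.428
   = 1.9884

1.9884


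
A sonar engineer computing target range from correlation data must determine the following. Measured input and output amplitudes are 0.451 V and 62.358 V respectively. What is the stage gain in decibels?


Voltage gain in dB:
G = 20 * log10(Vout / Vin)
  = 20 * log10(62.358 / 0.451)
  = 20 * log10(138.266075)
  = 20 * 2.140716
  = 42.81 dB

42.81 dB


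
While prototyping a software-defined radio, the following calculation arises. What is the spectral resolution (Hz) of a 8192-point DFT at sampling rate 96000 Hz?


DFT frequency resolution:
df = fs / N
   = 96000 / 8192
   = 11.7188 Hz

11.7188 Hz


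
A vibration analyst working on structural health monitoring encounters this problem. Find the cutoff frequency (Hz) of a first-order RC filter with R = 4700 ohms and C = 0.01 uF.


Cutoff frequency of a first-order RC filter:
fc = 1 / (2 * pi * R * C)
C = 0.01 uF = 1e-08 F
fc = 1 / (2 * pi * 4700 * 1e-08)
   = 1 / 0.00029530970943744
   = 3386.275385 Hz

3386.275385 Hz


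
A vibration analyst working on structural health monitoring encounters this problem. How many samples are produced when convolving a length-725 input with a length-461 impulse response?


Linear convolution output length:
L = N + M - 1
  = 725 + 461 - 1
  = 1185 samples

1185


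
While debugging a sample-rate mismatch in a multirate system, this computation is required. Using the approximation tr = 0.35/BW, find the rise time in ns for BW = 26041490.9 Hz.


Rise time from bandwidth relationship:
tr = 0.35 / BW
   = 0.35 / 26041490.9
   = 1.344009071e-08 s
   = 13.4401 ns

13.4401 ns


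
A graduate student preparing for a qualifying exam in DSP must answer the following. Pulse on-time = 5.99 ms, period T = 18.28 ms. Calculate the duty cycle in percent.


Duty cycle as a percentage:
DC = (t_on / T) * 100
   = (5.99 / 18.28) * 100
   = 0.327681 * 100
   = 32.77 %

32.77 %


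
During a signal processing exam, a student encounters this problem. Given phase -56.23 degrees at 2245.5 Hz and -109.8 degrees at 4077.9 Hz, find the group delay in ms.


Group delay from phase difference:
tau = -d(phi)/d(omega)
d(phi) = -53.57 deg = -0.934973 rad
d(omega) = 2*pi*(4077.9 - 2245.5) = 11513.3088 rad/s
tau = -(-0.934973) / 11513.3088
    = 0.0812 ms

0.0812 ms


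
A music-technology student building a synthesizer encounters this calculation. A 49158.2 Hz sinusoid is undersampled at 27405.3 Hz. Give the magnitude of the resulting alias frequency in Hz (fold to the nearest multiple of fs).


Compute the nearest integer multiple of fs to the signal:
n = round(49158.2 / 27405.3) = 2
f_alias = |49158.2 - 2 * 27405.3|
        = |49158.2 - 54810.6|
        = 5652.4 Hz

5652.4


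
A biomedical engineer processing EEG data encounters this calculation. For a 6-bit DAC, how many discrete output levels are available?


Number of quantization levels = 2^N
= 2^6
= 64

64


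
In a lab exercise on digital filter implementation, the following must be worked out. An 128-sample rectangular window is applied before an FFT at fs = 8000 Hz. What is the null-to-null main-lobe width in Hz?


Main lobe width for a rectangular window:
Width = 2 * fs / N
      = 2 * 8000 / 128
      = 16000 / 128
      = 125.0 Hz

125.0 Hz


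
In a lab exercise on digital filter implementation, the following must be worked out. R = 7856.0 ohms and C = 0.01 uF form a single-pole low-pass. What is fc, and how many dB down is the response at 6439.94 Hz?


Step 1 — cutoff frequency:
fc = 1 / (2*pi*R*C)
C = 0.01 uF = 1e-08 F
fc = 1 / (2*pi*7856.0*1e-08)
   = 2025.903 Hz

Step 2 — magnitude at f = 6439.94 Hz:
|H(f)| = 1 / sqrt(1 + (f/fc)^2)
f/fc = 6439.94 / 2025.903 = 3.1788
|H| = 1 / sqrt(1 + 10.104769) = 0.3000857
|H|_dB = 20*log10(0.3000857) = -10.46 dB

fc = 2025.903 Hz; |H(6439.94 Hz)| = -10.46 dB


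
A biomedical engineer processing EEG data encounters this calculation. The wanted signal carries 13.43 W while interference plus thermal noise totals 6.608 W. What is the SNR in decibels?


SNR in decibels:
SNR = 10 * log10(Ps / Pn)
    = 10 * log10(13.43 / 6.608)
    = 10 * log10(2.0324)
    = 10 * 0.308
    = 3.08 dB

3.08 dB


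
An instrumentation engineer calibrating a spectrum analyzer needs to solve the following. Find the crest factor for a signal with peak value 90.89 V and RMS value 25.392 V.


Crest factor is the ratio of peak to RMS:
CF = V_peak / V_rms
   = 90.89 / 25.392
   = 3.5795

3.5795


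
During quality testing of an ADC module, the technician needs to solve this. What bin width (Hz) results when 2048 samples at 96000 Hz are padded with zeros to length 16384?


Frequency resolution after zero-padding:
N_padded = 2048 * 8 = 16384
df = fs / N_padded
   = 96000 / 16384
   = 5.8594 Hz

5.8594 Hz
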